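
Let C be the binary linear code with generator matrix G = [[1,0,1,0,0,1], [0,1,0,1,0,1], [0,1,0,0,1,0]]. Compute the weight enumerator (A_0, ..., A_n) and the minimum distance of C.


Weight distribution: A_0 = 1, A_2 = 1, A_3 = 3, A_4 = 2, A_5 = 1. Minimum distance d = 2.

Enumerate all 2^3 = 8 messages m ∈ F_2^3.
For each, compute codeword c = mG in F_2^6, then tally its weight.
  m = 000 → c = 000000, weight = 0.
  m = 100 → c = 101001, weight = 3.
  m = 010 → c = 010101, weight = 3.
  m = 110 → c = 111100, weight = 4.
  m = 001 → c = 010010, weight = 2.
  m = 101 → c = 111011, weight = 5.
  m = 011 → c = 000111, weight = 3.
  m = 111 → c = 101110, weight = 4.
Tally weights:
  weight 0: 1 codewords.
  weight 2: 1 codewords.
  weight 3: 3 codewords.
  weight 4: 2 codewords.
  weight 5: 1 codewords.
Minimum distance d = smallest w > 0 with A_w > 0 = 2.
Sanity: Σ A_w = 8 = 2^3 = 8 ✓.


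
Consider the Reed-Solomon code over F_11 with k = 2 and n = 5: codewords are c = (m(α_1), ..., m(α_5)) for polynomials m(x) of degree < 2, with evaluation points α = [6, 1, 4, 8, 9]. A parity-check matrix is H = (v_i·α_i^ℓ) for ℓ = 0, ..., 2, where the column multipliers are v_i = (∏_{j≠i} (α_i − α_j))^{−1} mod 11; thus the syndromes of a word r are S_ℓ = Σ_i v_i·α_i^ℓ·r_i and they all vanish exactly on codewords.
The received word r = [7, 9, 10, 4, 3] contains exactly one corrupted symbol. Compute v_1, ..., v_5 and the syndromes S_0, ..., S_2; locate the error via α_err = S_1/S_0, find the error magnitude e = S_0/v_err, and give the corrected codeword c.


S = (5, 1, 9), error at position 5, error magnitude e = 6, c = [7, 9, 10, 4, 8].

Step 1: column multipliers v_i = (∏_{j≠i}(α_i − α_j))^{−1} mod 11.
  i = 1 (α = 6): (6−1)(6−4)(6−8)(6−9) = 5·2·(−2)·(−3) = 60 ≡ 5, so v_1 = 5^{−1} = 9 (mod 11).
  i = 2 (α = 1): (1−6)(1−4)(1−8)(1−9) = (−5)·(−3)·(−7)·(−8) = 840 ≡ 4, so v_2 = 4^{−1} = 3 (mod 11).
  i = 3 (α = 4): (4−6)(4−1)(4−8)(4−9) = (−2)·3·(−4)·(−5) = −120 ≡ 1, so v_3 = 1^{−1} = 1 (mod 11).
  i = 4 (α = 8): (8−6)(8−1)(8−4)(8−9) = 2·7·4·(−1) = −56 ≡ 10, so v_4 = 10^{−1} = 10 (mod 11).
  i = 5 (α = 9): (9−6)(9−1)(9−4)(9−8) = 3·8·5·1 = 120 ≡ 10, so v_5 = 10^{−1} = 10 (mod 11).
  v = [9, 3, 1, 10, 10].
Step 2: syndromes of r = [7, 9, 10, 4, 3] (all sums mod 11).
  S_0 = Σ v_i r_i = 9·7 + 3·9 + 1·10 + 10·4 + 10·3 = 170 ≡ 5.
  S_1 = Σ v_i α_i r_i = 9·6·7 + 3·1·9 + 1·4·10 + 10·8·4 + 10·9·3 = 1035 ≡ 1.
  α_i^2 mod 11 = [3, 1, 5, 9, 4].
  S_2 = Σ v_i α_i^2 r_i = 9·3·7 + 3·1·9 + 1·5·10 + 10·9·4 + 10·4·3 = 746 ≡ 9.
  S = (5, 1, 9) ≠ 0, so r is not a codeword (an error is present).
Step 3: locate the error. For a single error e at position i, S_ℓ = v_i·e·α_i^ℓ, so α_err = S_1/S_0.
  S_0^{−1} = 5^{−1} = 9 (mod 11), so α_err = 1·9 = 9 ≡ 9 = α_5. Error position i = 5.
  Consistency check: S_2/S_1 = 9·1 = 9 ≡ 9 = α_err ✓ (single-error assumption holds).
Step 4: error magnitude e = S_0/v_5 = S_0·∏_{j≠5}(α_5 − α_j) = 5·10 = 50 ≡ 6 (mod 11).
Step 5: correct position 5: c_5 = r_5 − e = 3 − 6 ≡ 8 (mod 11). Hence c = [7, 9, 10, 4, 8].
  Check: interpolating c through the α_i gives m(x) = 5 + 4·x (degree < 2) with m(α_i) = c_i for every i, so c is indeed a codeword.


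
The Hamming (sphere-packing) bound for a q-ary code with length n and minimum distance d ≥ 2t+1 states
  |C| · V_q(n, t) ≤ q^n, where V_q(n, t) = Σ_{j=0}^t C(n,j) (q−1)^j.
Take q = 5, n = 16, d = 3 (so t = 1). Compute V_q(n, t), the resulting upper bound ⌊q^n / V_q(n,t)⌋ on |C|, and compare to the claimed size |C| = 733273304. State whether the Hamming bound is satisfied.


V_q(n, t) = 65, q^n = 152587890625, Hamming bound = 2347506009, |C| = 733273304 ≤ bound (satisfied).

Step 1: Compute V_q(n, t) = Σ_{j=0}^1 C(n, j) (q−1)^j.
  j = 0: C(16,0)·(4)^0 = 1·1 = 1.
  j = 1: C(16,1)·(4)^1 = 16·4 = 64.
  V_q(n, t) = 1 + 64 = 65.
Step 2: q^n = 5^16 = 152587890625.
Step 3: Hamming bound ⌊q^n / V_q(n,t)⌋ = ⌊152587890625/65⌋ = 2347506009.
Step 4: Compare |C| = 733273304 to 2347506009: satisfied.
The claimed |C| lies below the Hamming bound.


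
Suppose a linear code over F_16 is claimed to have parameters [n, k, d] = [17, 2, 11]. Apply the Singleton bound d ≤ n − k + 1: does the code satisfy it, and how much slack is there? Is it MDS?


Singleton RHS = n − k + 1 = 16, slack = 5, bound satisfied, not MDS.

Singleton bound: d ≤ n − k + 1.
Here n = 17, k = 2, so n − k + 1 = 16.
Given d = 11, check d ≤ 16: YES.
Slack = (n − k + 1) − d = 5.
The code is NOT MDS (slack = 5 > 0).
Description: the claimed parameters are [17, 2, 11]_16; such a code would be non-MDS.


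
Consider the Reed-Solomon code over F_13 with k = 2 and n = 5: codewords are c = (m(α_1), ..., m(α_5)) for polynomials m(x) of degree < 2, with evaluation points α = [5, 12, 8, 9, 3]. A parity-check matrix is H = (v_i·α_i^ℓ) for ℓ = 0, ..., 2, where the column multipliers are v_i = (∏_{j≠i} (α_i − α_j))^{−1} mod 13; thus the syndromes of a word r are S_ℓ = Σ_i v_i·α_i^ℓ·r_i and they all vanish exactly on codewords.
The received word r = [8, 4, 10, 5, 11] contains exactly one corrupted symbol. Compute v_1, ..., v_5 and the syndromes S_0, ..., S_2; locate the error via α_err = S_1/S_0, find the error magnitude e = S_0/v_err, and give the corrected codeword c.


S = (7, 11, 8), error at position 4, error magnitude e = 3, c = [8, 4, 10, 2, 11].

Step 1: column multipliers v_i = (∏_{j≠i}(α_i − α_j))^{−1} mod 13.
  i = 1 (α = 5): (5−12)(5−8)(5−9)(5−3) = (−7)·(−3)·(−4)·2 = −168 ≡ 1, so v_1 = 1^{−1} = 1 (mod 13).
  i = 2 (α = 12): (12−5)(12−8)(12−9)(12−3) = 7·4·3·9 = 756 ≡ 2, so v_2 = 2^{−1} = 7 (mod 13).
  i = 3 (α = 8): (8−5)(8−12)(8−9)(8−3) = 3·(−4)·(−1)·5 = 60 ≡ 8, so v_3 = 8^{−1} = 5 (mod 13).
  i = 4 (α = 9): (9−5)(9−12)(9−8)(9−3) = 4·(−3)·1·6 = −72 ≡ 6, so v_4 = 6^{−1} = 11 (mod 13).
  i = 5 (α = 3): (3−5)(3−12)(3−8)(3−9) = (−2)·(−9)·(−5)·(−6) = 540 ≡ 7, so v_5 = 7^{−1} = 2 (mod 13).
  v = [1, 7, 5, 11, 2].
Step 2: syndromes of r = [8, 4, 10, 5, 11] (all sums mod 13).
  S_0 = Σ v_i r_i = 1·8 + 7·4 + 5·10 + 11·5 + 2·11 = 163 ≡ 7.
  S_1 = Σ v_i α_i r_i = 1·5·8 + 7·12·4 + 5·8·10 + 11·9·5 + 2·3·11 = 1337 ≡ 11.
  α_i^2 mod 13 = [12, 1, 12, 3, 9].
  S_2 = Σ v_i α_i^2 r_i = 1·12·8 + 7·1·4 + 5·12·10 + 11·3·5 + 2·9·11 = 1087 ≡ 8.
  S = (7, 11, 8) ≠ 0, so r is not a codeword (an error is present).
Step 3: locate the error. For a single error e at position i, S_ℓ = v_i·e·α_i^ℓ, so α_err = S_1/S_0.
  S_0^{−1} = 7^{−1} = 2 (mod 13), so α_err = 11·2 = 22 ≡ 9 = α_4. Error position i = 4.
  Consistency check: S_2/S_1 = 8·6 = 48 ≡ 9 = α_err ✓ (single-error assumption holds).
Step 4: error magnitude e = S_0/v_4 = S_0·∏_{j≠4}(α_4 − α_j) = 7·6 = 42 ≡ 3 (mod 13).
Step 5: correct position 4: c_4 = r_4 − e = 5 − 3 ≡ 2 (mod 13). Hence c = [8, 4, 10, 2, 11].
  Check: interpolating c through the α_i gives m(x) = 9 + 5·x (degree < 2) with m(α_i) = c_i for every i, so c is indeed a codeword.


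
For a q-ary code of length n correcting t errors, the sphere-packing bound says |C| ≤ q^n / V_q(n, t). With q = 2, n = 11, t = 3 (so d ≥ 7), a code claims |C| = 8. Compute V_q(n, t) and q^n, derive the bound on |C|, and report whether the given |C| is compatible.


V_q(n, t) = 232, q^n = 2048, Hamming bound = 8, |C| = 8 ≤ bound (satisfied).

Step 1: Compute V_q(n, t) = Σ_{j=0}^3 C(n, j) (q−1)^j.
  j = 0: C(11,0)·(1)^0 = 1·1 = 1.
  j = 1: C(11,1)·(1)^1 = 11·1 = 11.
  j = 2: C(11,2)·(1)^2 = 55·1 = 55.
  j = 3: C(11,3)·(1)^3 = 165·1 = 165.
  V_q(n, t) = 1 + 11 + 55 + 165 = 232.
Step 2: q^n = 2^11 = 2048.
Step 3: Hamming bound ⌊q^n / V_q(n,t)⌋ = ⌊2048/232⌋ = 8.
Step 4: Compare |C| = 8 to 8: satisfied.
The claimed |C| lies at the Hamming bound (tight).


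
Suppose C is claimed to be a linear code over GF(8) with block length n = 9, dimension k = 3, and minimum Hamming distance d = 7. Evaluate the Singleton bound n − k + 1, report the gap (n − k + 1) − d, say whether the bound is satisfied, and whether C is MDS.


Singleton RHS = n − k + 1 = 7, slack = 0, bound satisfied, MDS.

Singleton bound: d ≤ n − k + 1.
Here n = 9, k = 3, so n − k + 1 = 7.
Given d = 7, check d ≤ 7: YES.
Slack = (n − k + 1) − d = 0.
The code is MDS (slack = 0).
Description: the claimed parameters are [9, 3, 7]_8; such a code would be MDS (meets Singleton bound).


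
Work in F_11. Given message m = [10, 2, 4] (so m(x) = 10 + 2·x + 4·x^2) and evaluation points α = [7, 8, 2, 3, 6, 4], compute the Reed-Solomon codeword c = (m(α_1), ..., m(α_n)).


c = [0, 7, 8, 8, 1, 5]

Message polynomial: m(x) = 10 + 2·x + 4·x^2 (mod 11).
For each evaluation point α_i, compute m(α_i) mod 11:
  α_1 = 7: Horner steps 4 → 8 → 0, so m(7) = 0.
  α_2 = 8: Horner steps 4 → 1 → 7, so m(8) = 7.
  α_3 = 2: Horner steps 4 → 10 → 8, so m(2) = 8.
  α_4 = 3: Horner steps 4 → 3 → 8, so m(3) = 8.
  α_5 = 6: Horner steps 4 → 4 → 1, so m(6) = 1.
  α_6 = 4: Horner steps 4 → 7 → 5, so m(4) = 5.
Codeword c = [0, 7, 8, 8, 1, 5] ∈ F_11^6.


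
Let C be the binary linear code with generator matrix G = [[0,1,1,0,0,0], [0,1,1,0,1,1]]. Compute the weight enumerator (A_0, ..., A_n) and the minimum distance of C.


Weight distribution: A_0 = 1, A_2 = 2, A_4 = 1. Minimum distance d = 2.

Enumerate all 2^2 = 4 messages m ∈ F_2^2.
For each, compute codeword c = mG in F_2^6, then tally its weight.
  m = 00 → c = 000000, weight = 0.
  m = 10 → c = 011000, weight = 2.
  m = 01 → c = 011011, weight = 4.
  m = 11 → c = 000011, weight = 2.
Tally weights:
  weight 0: 1 codewords.
  weight 2: 2 codewords.
  weight 4: 1 codewords.
Minimum distance d = smallest w > 0 with A_w > 0 = 2.
Sanity: Σ A_w = 4 = 2^2 = 4 ✓.


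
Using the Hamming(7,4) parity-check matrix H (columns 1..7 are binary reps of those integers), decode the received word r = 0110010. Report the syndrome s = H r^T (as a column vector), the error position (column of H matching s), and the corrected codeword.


s = (1, 1, 1)^T, error position = 7, corrected codeword c = 0110011

Compute s = H r^T mod 2 one row at a time:
  s_1 = 0 + 0 + 1 + 0 = 1 ≡ 1 (mod 2).
  s_2 = 1 + 1 + 1 + 0 = 3 ≡ 1 (mod 2).
  s_3 = 0 + 1 + 0 + 0 = 1 ≡ 1 (mod 2).
s = (1, 1, 1)^T — this equals column 7 of H (binary 111), so error is at position 7.
Correct: flip bit 7 of r = 0110010 to get c = 0110011.


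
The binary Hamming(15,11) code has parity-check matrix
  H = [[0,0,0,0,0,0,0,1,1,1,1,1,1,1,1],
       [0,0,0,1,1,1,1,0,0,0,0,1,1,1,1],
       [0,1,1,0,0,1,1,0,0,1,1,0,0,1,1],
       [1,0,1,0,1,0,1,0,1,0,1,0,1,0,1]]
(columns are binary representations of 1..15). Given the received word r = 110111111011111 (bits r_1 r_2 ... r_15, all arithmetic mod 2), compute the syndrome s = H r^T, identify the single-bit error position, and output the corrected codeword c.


s = (1, 0, 0, 1)^T, error position = 9, corrected codeword c = 110111110011111

Compute s = H r^T mod 2 one row at a time:
  s_1 = 1 + 1 + 0 + 1 + 1 + 1 + 1 + 1 = 7 ≡ 1 (mod 2).
  s_2 = 1 + 1 + 1 + 1 + 1 + 1 + 1 + 1 = 8 ≡ 0 (mod 2).
  s_3 = 1 + 0 + 1 + 1 + 0 + 1 + 1 + 1 = 6 ≡ 0 (mod 2).
  s_4 = 1 + 0 + 1 + 1 + 1 + 1 + 1 + 1 = 7 ≡ 1 (mod 2).
s = (1, 0, 0, 1)^T — this equals column 9 of H (binary 1001), so error is at position 9.
Correct: flip bit 9 of r = 110111111011111 to get c = 110111110011111.


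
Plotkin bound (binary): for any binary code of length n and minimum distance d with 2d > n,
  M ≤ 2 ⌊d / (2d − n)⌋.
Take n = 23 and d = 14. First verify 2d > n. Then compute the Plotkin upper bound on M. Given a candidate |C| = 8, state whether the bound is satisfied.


Plotkin bound M ≤ 4; given |C| = 8 > bound (violated).

Check applicability: 2d = 28, n = 23.
2d − n = 5 > 0, so Plotkin applies.
Compute d/(2d−n) = 14/5 ≈ 2.8000.
⌊d/(2d−n)⌋ = 2.
Plotkin bound: M ≤ 2·2 = 4.
Given |C| = 8, check: VIOLATED.
This |C| is above the Plotkin bound, so no binary code with n = 23, d = 14 and 8 codewords exists.


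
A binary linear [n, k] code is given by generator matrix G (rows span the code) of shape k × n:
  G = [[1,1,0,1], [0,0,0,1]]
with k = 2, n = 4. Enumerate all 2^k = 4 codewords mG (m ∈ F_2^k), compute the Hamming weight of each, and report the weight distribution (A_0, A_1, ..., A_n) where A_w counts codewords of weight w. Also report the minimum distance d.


Weight distribution: A_0 = 1, A_1 = 1, A_2 = 1, A_3 = 1. Minimum distance d = 1.

Enumerate all 2^2 = 4 messages m ∈ F_2^2.
For each, compute codeword c = mG in F_2^4, then tally its weight.
  m = 00 → c = 0000, weight = 0.
  m = 10 → c = 1101, weight = 3.
  m = 01 → c = 0001, weight = 1.
  m = 11 → c = 1100, weight = 2.
Tally weights:
  weight 0: 1 codewords.
  weight 1: 1 codewords.
  weight 2: 1 codewords.
  weight 3: 1 codewords.
Minimum distance d = smallest w > 0 with A_w > 0 = 1.
Sanity: Σ A_w = 4 = 2^2 = 4 ✓.


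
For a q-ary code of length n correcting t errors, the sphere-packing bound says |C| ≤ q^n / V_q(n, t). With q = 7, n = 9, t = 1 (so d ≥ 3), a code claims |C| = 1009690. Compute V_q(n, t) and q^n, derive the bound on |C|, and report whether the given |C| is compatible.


V_q(n, t) = 55, q^n = 40353607, Hamming bound = 733701, |C| = 1009690 > bound (violated).

Step 1: Compute V_q(n, t) = Σ_{j=0}^1 C(n, j) (q−1)^j.
  j = 0: C(9,0)·(6)^0 = 1·1 = 1.
  j = 1: C(9,1)·(6)^1 = 9·6 = 54.
  V_q(n, t) = 1 + 54 = 55.
Step 2: q^n = 7^9 = 40353607.
Step 3: Hamming bound ⌊q^n / V_q(n,t)⌋ = ⌊40353607/55⌋ = 733701.
Step 4: Compare |C| = 1009690 to 733701: violated.
The claimed |C| lies above the Hamming bound, so no 7-ary code of length 9 with d ≥ 3 can have 1009690 codewords.


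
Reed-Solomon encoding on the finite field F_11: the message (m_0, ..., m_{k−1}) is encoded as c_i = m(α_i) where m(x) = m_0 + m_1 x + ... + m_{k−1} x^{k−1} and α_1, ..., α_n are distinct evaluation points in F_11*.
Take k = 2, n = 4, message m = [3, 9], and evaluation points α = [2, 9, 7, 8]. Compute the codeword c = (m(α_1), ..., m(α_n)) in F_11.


c = [10, 7, 0, 9]

Message polynomial: m(x) = 3 + 9·x (mod 11).
For each evaluation point α_i, compute m(α_i) mod 11:
  α_1 = 2: Horner steps 9 → 10, so m(2) = 10.
  α_2 = 9: Horner steps 9 → 7, so m(9) = 7.
  α_3 = 7: Horner steps 9 → 0, so m(7) = 0.
  α_4 = 8: Horner steps 9 → 9, so m(8) = 9.
Codeword c = [10, 7, 0, 9] ∈ F_11^4.


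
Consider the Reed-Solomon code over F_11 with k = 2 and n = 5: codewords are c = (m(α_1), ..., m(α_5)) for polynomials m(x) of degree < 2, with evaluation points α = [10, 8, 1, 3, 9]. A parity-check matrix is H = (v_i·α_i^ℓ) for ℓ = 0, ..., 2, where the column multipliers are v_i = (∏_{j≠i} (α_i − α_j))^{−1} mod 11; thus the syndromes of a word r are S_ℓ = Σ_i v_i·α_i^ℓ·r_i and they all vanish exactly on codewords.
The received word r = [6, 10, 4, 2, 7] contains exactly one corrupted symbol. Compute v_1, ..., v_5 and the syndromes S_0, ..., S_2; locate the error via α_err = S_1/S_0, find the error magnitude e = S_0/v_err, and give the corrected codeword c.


S = (6, 4, 10), error at position 2, error magnitude e = 2, c = [6, 8, 4, 2, 7].

Step 1: column multipliers v_i = (∏_{j≠i}(α_i − α_j))^{−1} mod 11.
  i = 1 (α = 10): (10−8)(10−1)(10−3)(10−9) = 2·9·7·1 = 126 ≡ 5, so v_1 = 5^{−1} = 9 (mod 11).
  i = 2 (α = 8): (8−10)(8−1)(8−3)(8−9) = (−2)·7·5·(−1) = 70 ≡ 4, so v_2 = 4^{−1} = 3 (mod 11).
  i = 3 (α = 1): (1−10)(1−8)(1−3)(1−9) = (−9)·(−7)·(−2)·(−8) = 1008 ≡ 7, so v_3 = 7^{−1} = 8 (mod 11).
  i = 4 (α = 3): (3−10)(3−8)(3−1)(3−9) = (−7)·(−5)·2·(−6) = −420 ≡ 9, so v_4 = 9^{−1} = 5 (mod 11).
  i = 5 (α = 9): (9−10)(9−8)(9−1)(9−3) = (−1)·1·8·6 = −48 ≡ 7, so v_5 = 7^{−1} = 8 (mod 11).
  v = [9, 3, 8, 5, 8].
Step 2: syndromes of r = [6, 10, 4, 2, 7] (all sums mod 11).
  S_0 = Σ v_i r_i = 9·6 + 3·10 + 8·4 + 5·2 + 8·7 = 182 ≡ 6.
  S_1 = Σ v_i α_i r_i = 9·10·6 + 3·8·10 + 8·1·4 + 5·3·2 + 8·9·7 = 1346 ≡ 4.
  α_i^2 mod 11 = [1, 9, 1, 9, 4].
  S_2 = Σ v_i α_i^2 r_i = 9·1·6 + 3·9·10 + 8·1·4 + 5·9·2 + 8·4·7 = 670 ≡ 10.
  S = (6, 4, 10) ≠ 0, so r is not a codeword (an error is present).
Step 3: locate the error. For a single error e at position i, S_ℓ = v_i·e·α_i^ℓ, so α_err = S_1/S_0.
  S_0^{−1} = 6^{−1} = 2 (mod 11), so α_err = 4·2 = 8 ≡ 8 = α_2. Error position i = 2.
  Consistency check: S_2/S_1 = 10·3 = 30 ≡ 8 = α_err ✓ (single-error assumption holds).
Step 4: error magnitude e = S_0/v_2 = S_0·∏_{j≠2}(α_2 − α_j) = 6·4 = 24 ≡ 2 (mod 11).
Step 5: correct position 2: c_2 = r_2 − e = 10 − 2 ≡ 8 (mod 11). Hence c = [6, 8, 4, 2, 7].
  Check: interpolating c through the α_i gives m(x) = 5 + 10·x (degree < 2) with m(α_i) = c_i for every i, so c is indeed a codeword.


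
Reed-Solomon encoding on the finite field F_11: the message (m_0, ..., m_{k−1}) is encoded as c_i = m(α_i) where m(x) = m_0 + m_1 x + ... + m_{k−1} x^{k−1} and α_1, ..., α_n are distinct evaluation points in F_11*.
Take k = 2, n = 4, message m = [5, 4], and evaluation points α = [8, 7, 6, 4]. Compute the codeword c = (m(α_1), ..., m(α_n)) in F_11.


c = [4, 0, 7, 10]

Message polynomial: m(x) = 5 + 4·x (mod 11).
For each evaluation point α_i, compute m(α_i) mod 11:
  α_1 = 8: Horner steps 4 → 4, so m(8) = 4.
  α_2 = 7: Horner steps 4 → 0, so m(7) = 0.
  α_3 = 6: Horner steps 4 → 7, so m(6) = 7.
  α_4 = 4: Horner steps 4 → 10, so m(4) = 10.
Codeword c = [4, 0, 7, 10] ∈ F_11^4.


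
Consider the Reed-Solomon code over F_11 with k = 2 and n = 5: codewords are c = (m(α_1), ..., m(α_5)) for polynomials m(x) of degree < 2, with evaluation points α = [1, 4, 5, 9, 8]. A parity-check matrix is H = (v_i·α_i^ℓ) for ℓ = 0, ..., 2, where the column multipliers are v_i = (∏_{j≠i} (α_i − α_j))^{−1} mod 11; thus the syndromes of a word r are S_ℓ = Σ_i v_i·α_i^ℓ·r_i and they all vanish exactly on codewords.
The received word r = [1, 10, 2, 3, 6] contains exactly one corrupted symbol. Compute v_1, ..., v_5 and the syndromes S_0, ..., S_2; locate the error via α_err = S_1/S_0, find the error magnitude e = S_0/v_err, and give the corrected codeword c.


S = (7, 1, 8), error at position 5, error magnitude e = 6, c = [1, 10, 2, 3, 0].

Step 1: column multipliers v_i = (∏_{j≠i}(α_i − α_j))^{−1} mod 11.
  i = 1 (α = 1): (1−4)(1−5)(1−9)(1−8) = (−3)·(−4)·(−8)·(−7) = 672 ≡ 1, so v_1 = 1^{−1} = 1 (mod 11).
  i = 2 (α = 4): (4−1)(4−5)(4−9)(4−8) = 3·(−1)·(−5)·(−4) = −60 ≡ 6, so v_2 = 6^{−1} = 2 (mod 11).
  i = 3 (α = 5): (5−1)(5−4)(5−9)(5−8) = 4·1·(−4)·(−3) = 48 ≡ 4, so v_3 = 4^{−1} = 3 (mod 11).
  i = 4 (α = 9): (9−1)(9−4)(9−5)(9−8) = 8·5·4·1 = 160 ≡ 6, so v_4 = 6^{−1} = 2 (mod 11).
  i = 5 (α = 8): (8−1)(8−4)(8−5)(8−9) = 7·4·3·(−1) = −84 ≡ 4, so v_5 = 4^{−1} = 3 (mod 11).
  v = [1, 2, 3, 2, 3].
Step 2: syndromes of r = [1, 10, 2, 3, 6] (all sums mod 11).
  S_0 = Σ v_i r_i = 1·1 + 2·10 + 3·2 + 2·3 + 3·6 = 51 ≡ 7.
  S_1 = Σ v_i α_i r_i = 1·1·1 + 2·4·10 + 3·5·2 + 2·9·3 + 3·8·6 = 309 ≡ 1.
  α_i^2 mod 11 = [1, 5, 3, 4, 9].
  S_2 = Σ v_i α_i^2 r_i = 1·1·1 + 2·5·10 + 3·3·2 + 2·4·3 + 3·9·6 = 305 ≡ 8.
  S = (7, 1, 8) ≠ 0, so r is not a codeword (an error is present).
Step 3: locate the error. For a single error e at position i, S_ℓ = v_i·e·α_i^ℓ, so α_err = S_1/S_0.
  S_0^{−1} = 7^{−1} = 8 (mod 11), so α_err = 1·8 = 8 ≡ 8 = α_5. Error position i = 5.
  Consistency check: S_2/S_1 = 8·1 = 8 ≡ 8 = α_err ✓ (single-error assumption holds).
Step 4: error magnitude e = S_0/v_5 = S_0·∏_{j≠5}(α_5 − α_j) = 7·4 = 28 ≡ 6 (mod 11).
Step 5: correct position 5: c_5 = r_5 − e = 6 − 6 ≡ 0 (mod 11). Hence c = [1, 10, 2, 3, 0].
  Check: interpolating c through the α_i gives m(x) = 9 + 3·x (degree < 2) with m(α_i) = c_i for every i, so c is indeed a codeword.


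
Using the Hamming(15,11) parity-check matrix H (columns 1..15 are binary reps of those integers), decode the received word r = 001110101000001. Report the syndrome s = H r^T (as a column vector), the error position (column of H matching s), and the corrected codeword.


s = (0, 0, 1, 1)^T, error position = 3, corrected codeword c = 000110101000001

Compute s = H r^T mod 2 one row at a time:
  s_1 = 0 + 1 + 0 + 0 + 0 + 0 + 0 + 1 = 2 ≡ 0 (mod 2).
  s_2 = 1 + 1 + 0 + 1 + 0 + 0 + 0 + 1 = 4 ≡ 0 (mod 2).
  s_3 = 0 + 1 + 0 + 1 + 0 + 0 + 0 + 1 = 3 ≡ 1 (mod 2).
  s_4 = 0 + 1 + 1 + 1 + 1 + 0 + 0 + 1 = 5 ≡ 1 (mod 2).
s = (0, 0, 1, 1)^T — this equals column 3 of H (binary 0011), so error is at position 3.
Correct: flip bit 3 of r = 001110101000001 to get c = 000110101000001.


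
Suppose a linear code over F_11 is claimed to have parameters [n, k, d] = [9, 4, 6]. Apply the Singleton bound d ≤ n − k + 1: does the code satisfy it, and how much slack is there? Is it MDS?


Singleton RHS = n − k + 1 = 6, slack = 0, bound satisfied, MDS.

Singleton bound: d ≤ n − k + 1.
Here n = 9, k = 4, so n − k + 1 = 6.
Given d = 6, check d ≤ 6: YES.
Slack = (n − k + 1) − d = 0.
The code is MDS (slack = 0).
Description: the claimed parameters are [9, 4, 6]_11; such a code would be MDS (meets Singleton bound).


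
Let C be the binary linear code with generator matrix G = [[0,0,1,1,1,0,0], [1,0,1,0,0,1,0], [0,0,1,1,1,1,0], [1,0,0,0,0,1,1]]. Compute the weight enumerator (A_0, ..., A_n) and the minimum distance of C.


Weight distribution: A_0 = 1, A_1 = 1, A_2 = 3, A_3 = 6, A_4 = 3, A_5 = 1, A_6 = 1. Minimum distance d = 1.

Enumerate all 2^4 = 16 messages m ∈ F_2^4.
For each, compute codeword c = mG in F_2^7, then tally its weight.
  m = 0000 → c = 0000000, weight = 0.
  m = 1000 → c = 0011100, weight = 3.
  m = 0100 → c = 1010010, weight = 3.
  m = 1100 → c = 1001110, weight = 4.
  m = 0010 → c = 0011110, weight = 4.
  m = 1010 → c = 0000010, weight = 1.
  m = 0110 → c = 1001100, weight = 3.
  m = 1110 → c = 1010000, weight = 2.
  m = 0001 → c = 1000011, weight = 3.
  m = 1001 → c = 1011111, weight = 6.
  m = 0101 → c = 0010001, weight = 2.
  m = 1101 → c = 0001101, weight = 3.
  m = 0011 → c = 1011101, weight = 5.
  m = 1011 → c = 1000001, weight = 2.
  m = 0111 → c = 0001111, weight = 4.
  m = 1111 → c = 0010011, weight = 3.
Tally weights:
  weight 0: 1 codewords.
  weight 1: 1 codewords.
  weight 2: 3 codewords.
  weight 3: 6 codewords.
  weight 4: 3 codewords.
  weight 5: 1 codewords.
  weight 6: 1 codewords.
Minimum distance d = smallest w > 0 with A_w > 0 = 1.
Sanity: Σ A_w = 16 = 2^4 = 16 ✓.


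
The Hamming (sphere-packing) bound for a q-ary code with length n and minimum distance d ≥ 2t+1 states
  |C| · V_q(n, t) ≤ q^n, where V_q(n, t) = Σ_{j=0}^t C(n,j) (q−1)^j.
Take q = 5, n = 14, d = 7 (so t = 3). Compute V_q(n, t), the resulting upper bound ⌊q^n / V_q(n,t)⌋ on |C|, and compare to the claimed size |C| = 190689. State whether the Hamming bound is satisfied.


V_q(n, t) = 24809, q^n = 6103515625, Hamming bound = 246020, |C| = 190689 ≤ bound (satisfied).

Step 1: Compute V_q(n, t) = Σ_{j=0}^3 C(n, j) (q−1)^j.
  j = 0: C(14,0)·(4)^0 = 1·1 = 1.
  j = 1: C(14,1)·(4)^1 = 14·4 = 56.
  j = 2: C(14,2)·(4)^2 = 91·16 = 1456.
  j = 3: C(14,3)·(4)^3 = 364·64 = 23296.
  V_q(n, t) = 1 + 56 + 1456 + 23296 = 24809.
Step 2: q^n = 5^14 = 6103515625.
Step 3: Hamming bound ⌊q^n / V_q(n,t)⌋ = ⌊6103515625/24809⌋ = 246020.
Step 4: Compare |C| = 190689 to 246020: satisfied.
The claimed |C| lies below the Hamming bound.


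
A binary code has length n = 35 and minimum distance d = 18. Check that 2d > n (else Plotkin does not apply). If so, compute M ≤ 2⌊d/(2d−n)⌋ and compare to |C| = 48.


Plotkin bound M ≤ 36; given |C| = 48 > bound (violated).

Check applicability: 2d = 36, n = 35.
2d − n = 1 > 0, so Plotkin applies.
Compute d/(2d−n) = 18/1 ≈ 18.0000.
⌊d/(2d−n)⌋ = 18.
Plotkin bound: M ≤ 2·18 = 36.
Given |C| = 48, check: VIOLATED.
This |C| is above the Plotkin bound, so no binary code with n = 35, d = 18 and 48 codewords exists.


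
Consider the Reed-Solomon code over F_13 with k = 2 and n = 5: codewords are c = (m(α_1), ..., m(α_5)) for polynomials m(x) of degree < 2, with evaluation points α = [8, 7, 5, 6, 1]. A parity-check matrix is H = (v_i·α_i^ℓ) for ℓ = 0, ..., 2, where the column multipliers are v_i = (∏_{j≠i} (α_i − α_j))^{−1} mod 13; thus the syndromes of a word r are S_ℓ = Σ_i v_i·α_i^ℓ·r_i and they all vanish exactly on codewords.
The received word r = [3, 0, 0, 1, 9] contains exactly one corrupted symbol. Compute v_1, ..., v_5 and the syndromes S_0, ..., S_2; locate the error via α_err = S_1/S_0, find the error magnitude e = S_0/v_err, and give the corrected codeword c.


S = (11, 12, 6), error at position 2, error magnitude e = 11, c = [3, 2, 0, 1, 9].

Step 1: column multipliers v_i = (∏_{j≠i}(α_i − α_j))^{−1} mod 13.
  i = 1 (α = 8): (8−7)(8−5)(8−6)(8−1) = 1·3·2·7 = 42 ≡ 3, so v_1 = 3^{−1} = 9 (mod 13).
  i = 2 (α = 7): (7−8)(7−5)(7−6)(7−1) = (−1)·2·1·6 = −12 ≡ 1, so v_2 = 1^{−1} = 1 (mod 13).
  i = 3 (α = 5): (5−8)(5−7)(5−6)(5−1) = (−3)·(−2)·(−1)·4 = −24 ≡ 2, so v_3 = 2^{−1} = 7 (mod 13).
  i = 4 (α = 6): (6−8)(6−7)(6−5)(6−1) = (−2)·(−1)·1·5 = 10 ≡ 10, so v_4 = 10^{−1} = 4 (mod 13).
  i = 5 (α = 1): (1−8)(1−7)(1−5)(1−6) = (−7)·(−6)·(−4)·(−5) = 840 ≡ 8, so v_5 = 8^{−1} = 5 (mod 13).
  v = [9, 1, 7, 4, 5].
Step 2: syndromes of r = [3, 0, 0, 1, 9] (all sums mod 13).
  S_0 = Σ v_i r_i = 9·3 + 1·0 + 7·0 + 4·1 + 5·9 = 76 ≡ 11.
  S_1 = Σ v_i α_i r_i = 9·8·3 + 1·7·0 + 7·5·0 + 4·6·1 + 5·1·9 = 285 ≡ 12.
  α_i^2 mod 13 = [12, 10, 12, 10, 1].
  S_2 = Σ v_i α_i^2 r_i = 9·12·3 + 1·10·0 + 7·12·0 + 4·10·1 + 5·1·9 = 409 ≡ 6.
  S = (11, 12, 6) ≠ 0, so r is not a codeword (an error is present).
Step 3: locate the error. For a single error e at position i, S_ℓ = v_i·e·α_i^ℓ, so α_err = S_1/S_0.
  S_0^{−1} = 11^{−1} = 6 (mod 13), so α_err = 12·6 = 72 ≡ 7 = α_2. Error position i = 2.
  Consistency check: S_2/S_1 = 6·12 = 72 ≡ 7 = α_err ✓ (single-error assumption holds).
Step 4: error magnitude e = S_0/v_2 = S_0·∏_{j≠2}(α_2 − α_j) = 11·1 = 11 ≡ 11 (mod 13).
Step 5: correct position 2: c_2 = r_2 − e = 0 − 11 ≡ 2 (mod 13). Hence c = [3, 2, 0, 1, 9].
  Check: interpolating c through the α_i gives m(x) = 8 + 1·x (degree < 2) with m(α_i) = c_i for every i, so c is indeed a codeword.


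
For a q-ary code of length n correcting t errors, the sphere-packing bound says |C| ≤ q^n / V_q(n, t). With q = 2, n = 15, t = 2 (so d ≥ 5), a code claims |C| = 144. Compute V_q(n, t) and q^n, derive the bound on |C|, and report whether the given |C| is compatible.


V_q(n, t) = 121, q^n = 32768, Hamming bound = 270, |C| = 144 ≤ bound (satisfied).

Step 1: Compute V_q(n, t) = Σ_{j=0}^2 C(n, j) (q−1)^j.
  j = 0: C(15,0)·(1)^0 = 1·1 = 1.
  j = 1: C(15,1)·(1)^1 = 15·1 = 15.
  j = 2: C(15,2)·(1)^2 = 105·1 = 105.
  V_q(n, t) = 1 + 15 + 105 = 121.
Step 2: q^n = 2^15 = 32768.
Step 3: Hamming bound ⌊q^n / V_q(n,t)⌋ = ⌊32768/121⌋ = 270.
Step 4: Compare |C| = 144 to 270: satisfied.
The claimed |C| lies below the Hamming bound.


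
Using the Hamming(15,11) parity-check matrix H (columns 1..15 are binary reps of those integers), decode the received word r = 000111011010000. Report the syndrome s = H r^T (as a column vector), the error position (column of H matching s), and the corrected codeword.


s = (1, 1, 0, 1)^T, error position = 13, corrected codeword c = 000111011010100

Compute s = H r^T mod 2 one row at a time:
  s_1 = 1 + 1 + 0 + 1 + 0 + 0 + 0 + 0 = 3 ≡ 1 (mod 2).
  s_2 = 1 + 1 + 1 + 0 + 0 + 0 + 0 + 0 = 3 ≡ 1 (mod 2).
  s_3 = 0 + 0 + 1 + 0 + 0 + 1 + 0 + 0 = 2 ≡ 0 (mod 2).
  s_4 = 0 + 0 + 1 + 0 + 1 + 1 + 0 + 0 = 3 ≡ 1 (mod 2).
s = (1, 1, 0, 1)^T — this equals column 13 of H (binary 1101), so error is at position 13.
Correct: flip bit 13 of r = 000111011010000 to get c = 000111011010100.


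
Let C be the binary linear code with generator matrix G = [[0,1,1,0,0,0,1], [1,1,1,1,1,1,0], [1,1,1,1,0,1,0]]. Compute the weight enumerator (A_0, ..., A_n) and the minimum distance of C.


Weight distribution: A_0 = 1, A_1 = 1, A_3 = 1, A_4 = 2, A_5 = 2, A_6 = 1. Minimum distance d = 1.

Enumerate all 2^3 = 8 messages m ∈ F_2^3.
For each, compute codeword c = mG in F_2^7, then tally its weight.
  m = 000 → c = 0000000, weight = 0.
  m = 100 → c = 0110001, weight = 3.
  m = 010 → c = 1111110, weight = 6.
  m = 110 → c = 1001111, weight = 5.
  m = 001 → c = 1111010, weight = 5.
  m = 101 → c = 1001011, weight = 4.
  m = 011 → c = 0000100, weight = 1.
  m = 111 → c = 0110101, weight = 4.
Tally weights:
  weight 0: 1 codewords.
  weight 1: 1 codewords.
  weight 3: 1 codewords.
  weight 4: 2 codewords.
  weight 5: 2 codewords.
  weight 6: 1 codewords.
Minimum distance d = smallest w > 0 with A_w > 0 = 1.
Sanity: Σ A_w = 8 = 2^3 = 8 ✓.


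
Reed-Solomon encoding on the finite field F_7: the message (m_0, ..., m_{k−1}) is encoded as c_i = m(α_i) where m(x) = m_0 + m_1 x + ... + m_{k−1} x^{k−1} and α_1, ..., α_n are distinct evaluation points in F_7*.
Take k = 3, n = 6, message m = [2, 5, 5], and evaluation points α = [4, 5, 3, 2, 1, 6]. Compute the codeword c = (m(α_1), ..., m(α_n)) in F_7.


c = [4, 5, 6, 4, 5, 2]

Message polynomial: m(x) = 2 + 5·x + 5·x^2 (mod 7).
For each evaluation point α_i, compute m(α_i) mod 7:
  α_1 = 4: Horner steps 5 → 4 → 4, so m(4) = 4.
  α_2 = 5: Horner steps 5 → 2 → 5, so m(5) = 5.
  α_3 = 3: Horner steps 5 → 6 → 6, so m(3) = 6.
  α_4 = 2: Horner steps 5 → 1 → 4, so m(2) = 4.
  α_5 = 1: Horner steps 5 → 3 → 5, so m(1) = 5.
  α_6 = 6: Horner steps 5 → 0 → 2, so m(6) = 2.
Codeword c = [4, 5, 6, 4, 5, 2] ∈ F_7^6.


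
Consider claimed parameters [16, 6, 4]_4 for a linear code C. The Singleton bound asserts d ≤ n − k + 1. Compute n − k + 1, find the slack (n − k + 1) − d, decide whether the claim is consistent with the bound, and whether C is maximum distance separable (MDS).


Singleton RHS = n − k + 1 = 11, slack = 7, bound satisfied, not MDS.

Singleton bound: d ≤ n − k + 1.
Here n = 16, k = 6, so n − k + 1 = 11.
Given d = 4, check d ≤ 11: YES.
Slack = (n − k + 1) − d = 7.
The code is NOT MDS (slack = 7 > 0).
Description: the claimed parameters are [16, 6, 4]_4; such a code would be non-MDS.


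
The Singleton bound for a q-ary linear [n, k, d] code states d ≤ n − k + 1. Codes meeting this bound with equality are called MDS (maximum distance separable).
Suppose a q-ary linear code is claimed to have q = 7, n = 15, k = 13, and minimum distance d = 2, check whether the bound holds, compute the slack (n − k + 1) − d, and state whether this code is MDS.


Singleton RHS = n − k + 1 = 3, slack = 1, bound satisfied, not MDS.

Singleton bound: d ≤ n − k + 1.
Here n = 15, k = 13, so n − k + 1 = 3.
Given d = 2, check d ≤ 3: YES.
Slack = (n − k + 1) − d = 1.
The code is NOT MDS (slack = 1 > 0).
Description: the claimed parameters are [15, 13, 2]_7; such a code would be non-MDS.


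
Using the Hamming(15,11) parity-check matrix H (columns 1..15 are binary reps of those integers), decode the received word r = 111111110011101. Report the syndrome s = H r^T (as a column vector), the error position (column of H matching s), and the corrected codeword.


s = (1, 1, 0, 1)^T, error position = 13, corrected codeword c = 111111110011001

Compute s = H r^T mod 2 one row at a time:
  s_1 = 1 + 0 + 0 + 1 + 1 + 1 + 0 + 1 = 5 ≡ 1 (mod 2).
  s_2 = 1 + 1 + 1 + 1 + 1 + 1 + 0 + 1 = 7 ≡ 1 (mod 2).
  s_3 = 1 + 1 + 1 + 1 + 0 + 1 + 0 + 1 = 6 ≡ 0 (mod 2).
  s_4 = 1 + 1 + 1 + 1 + 0 + 1 + 1 + 1 = 7 ≡ 1 (mod 2).
s = (1, 1, 0, 1)^T — this equals column 13 of H (binary 1101), so error is at position 13.
Correct: flip bit 13 of r = 111111110011101 to get c = 111111110011001.


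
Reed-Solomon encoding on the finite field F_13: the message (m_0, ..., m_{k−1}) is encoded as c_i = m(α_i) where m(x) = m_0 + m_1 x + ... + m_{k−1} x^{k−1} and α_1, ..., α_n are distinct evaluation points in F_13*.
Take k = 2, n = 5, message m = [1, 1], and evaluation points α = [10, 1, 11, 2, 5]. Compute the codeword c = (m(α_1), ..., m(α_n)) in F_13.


c = [11, 2, 12, 3, 6]

Message polynomial: m(x) = 1 + 1·x (mod 13).
For each evaluation point α_i, compute m(α_i) mod 13:
  α_1 = 10: Horner steps 1 → 11, so m(10) = 11.
  α_2 = 1: Horner steps 1 → 2, so m(1) = 2.
  α_3 = 11: Horner steps 1 → 12, so m(11) = 12.
  α_4 = 2: Horner steps 1 → 3, so m(2) = 3.
  α_5 = 5: Horner steps 1 → 6, so m(5) = 6.
Codeword c = [11, 2, 12, 3, 6] ∈ F_13^5.


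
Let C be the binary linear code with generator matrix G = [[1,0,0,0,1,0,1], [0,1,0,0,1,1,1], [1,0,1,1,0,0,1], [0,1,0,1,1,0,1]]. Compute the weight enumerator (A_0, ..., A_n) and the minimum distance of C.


Weight distribution: A_0 = 1, A_2 = 1, A_3 = 6, A_4 = 5, A_5 = 2, A_6 = 1. Minimum distance d = 2.

Enumerate all 2^4 = 16 messages m ∈ F_2^4.
For each, compute codeword c = mG in F_2^7, then tally its weight.
  m = 0000 → c = 0000000, weight = 0.
  m = 1000 → c = 1000101, weight = 3.
  m = 0100 → c = 0100111, weight = 4.
  m = 1100 → c = 1100010, weight = 3.
  m = 0010 → c = 1011001, weight = 4.
  m = 1010 → c = 0011100, weight = 3.
  m = 0110 → c = 1111110, weight = 6.
  m = 1110 → c = 0111011, weight = 5.
  m = 0001 → c = 0101101, weight = 4.
  m = 1001 → c = 1101000, weight = 3.
  m = 0101 → c = 0001010, weight = 2.
  m = 1101 → c = 1001111, weight = 5.
  m = 0011 → c = 1110100, weight = 4.
  m = 1011 → c = 0110001, weight = 3.
  m = 0111 → c = 1010011, weight = 4.
  m = 1111 → c = 0010110, weight = 3.
Tally weights:
  weight 0: 1 codewords.
  weight 2: 1 codewords.
  weight 3: 6 codewords.
  weight 4: 5 codewords.
  weight 5: 2 codewords.
  weight 6: 1 codewords.
Minimum distance d = smallest w > 0 with A_w > 0 = 2.
Sanity: Σ A_w = 16 = 2^4 = 16 ✓.


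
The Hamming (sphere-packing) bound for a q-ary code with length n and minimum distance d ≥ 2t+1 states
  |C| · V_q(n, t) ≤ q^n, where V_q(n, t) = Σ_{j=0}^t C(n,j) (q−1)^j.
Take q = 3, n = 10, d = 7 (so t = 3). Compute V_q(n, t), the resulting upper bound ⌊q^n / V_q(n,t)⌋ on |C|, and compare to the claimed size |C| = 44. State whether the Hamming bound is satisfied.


V_q(n, t) = 1161, q^n = 59049, Hamming bound = 50, |C| = 44 ≤ bound (satisfied).

Step 1: Compute V_q(n, t) = Σ_{j=0}^3 C(n, j) (q−1)^j.
  j = 0: C(10,0)·(2)^0 = 1·1 = 1.
  j = 1: C(10,1)·(2)^1 = 10·2 = 20.
  j = 2: C(10,2)·(2)^2 = 45·4 = 180.
  j = 3: C(10,3)·(2)^3 = 120·8 = 960.
  V_q(n, t) = 1 + 20 + 180 + 960 = 1161.
Step 2: q^n = 3^10 = 59049.
Step 3: Hamming bound ⌊q^n / V_q(n,t)⌋ = ⌊59049/1161⌋ = 50.
Step 4: Compare |C| = 44 to 50: satisfied.
The claimed |C| lies below the Hamming bound.


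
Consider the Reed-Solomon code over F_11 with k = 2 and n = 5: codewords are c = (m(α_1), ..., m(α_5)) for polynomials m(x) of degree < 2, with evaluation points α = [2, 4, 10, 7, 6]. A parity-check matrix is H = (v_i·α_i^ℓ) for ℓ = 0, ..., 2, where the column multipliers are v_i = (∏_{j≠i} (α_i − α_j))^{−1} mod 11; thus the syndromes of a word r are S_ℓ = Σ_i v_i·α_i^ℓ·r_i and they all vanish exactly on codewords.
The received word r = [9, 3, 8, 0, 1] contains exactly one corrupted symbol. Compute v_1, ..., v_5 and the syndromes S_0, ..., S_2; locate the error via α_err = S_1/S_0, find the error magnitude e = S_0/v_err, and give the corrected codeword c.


S = (4, 8, 5), error at position 1, error magnitude e = 4, c = [5, 3, 8, 0, 1].

Step 1: column multipliers v_i = (∏_{j≠i}(α_i − α_j))^{−1} mod 11.
  i = 1 (α = 2): (2−4)(2−10)(2−7)(2−6) = (−2)·(−8)·(−5)·(−4) = 320 ≡ 1, so v_1 = 1^{−1} = 1 (mod 11).
  i = 2 (α = 4): (4−2)(4−10)(4−7)(4−6) = 2·(−6)·(−3)·(−2) = −72 ≡ 5, so v_2 = 5^{−1} = 9 (mod 11).
  i = 3 (α = 10): (10−2)(10−4)(10−7)(10−6) = 8·6·3·4 = 576 ≡ 4, so v_3 = 4^{−1} = 3 (mod 11).
  i = 4 (α = 7): (7−2)(7−4)(7−10)(7−6) = 5·3·(−3)·1 = −45 ≡ 10, so v_4 = 10^{−1} = 10 (mod 11).
  i = 5 (α = 6): (6−2)(6−4)(6−10)(6−7) = 4·2·(−4)·(−1) = 32 ≡ 10, so v_5 = 10^{−1} = 10 (mod 11).
  v = [1, 9, 3, 10, 10].
Step 2: syndromes of r = [9, 3, 8, 0, 1] (all sums mod 11).
  S_0 = Σ v_i r_i = 1·9 + 9·3 + 3·8 + 10·0 + 10·1 = 70 ≡ 4.
  S_1 = Σ v_i α_i r_i = 1·2·9 + 9·4·3 + 3·10·8 + 10·7·0 + 10·6·1 = 426 ≡ 8.
  α_i^2 mod 11 = [4, 5, 1, 5, 3].
  S_2 = Σ v_i α_i^2 r_i = 1·4·9 + 9·5·3 + 3·1·8 + 10·5·0 + 10·3·1 = 225 ≡ 5.
  S = (4, 8, 5) ≠ 0, so r is not a codeword (an error is present).
Step 3: locate the error. For a single error e at position i, S_ℓ = v_i·e·α_i^ℓ, so α_err = S_1/S_0.
  S_0^{−1} = 4^{−1} = 3 (mod 11), so α_err = 8·3 = 24 ≡ 2 = α_1. Error position i = 1.
  Consistency check: S_2/S_1 = 5·7 = 35 ≡ 2 = α_err ✓ (single-error assumption holds).
Step 4: error magnitude e = S_0/v_1 = S_0·∏_{j≠1}(α_1 − α_j) = 4·1 = 4 ≡ 4 (mod 11).
Step 5: correct position 1: c_1 = r_1 − e = 9 − 4 ≡ 5 (mod 11). Hence c = [5, 3, 8, 0, 1].
  Check: interpolating c through the α_i gives m(x) = 7 + 10·x (degree < 2) with m(α_i) = c_i for every i, so c is indeed a codeword.


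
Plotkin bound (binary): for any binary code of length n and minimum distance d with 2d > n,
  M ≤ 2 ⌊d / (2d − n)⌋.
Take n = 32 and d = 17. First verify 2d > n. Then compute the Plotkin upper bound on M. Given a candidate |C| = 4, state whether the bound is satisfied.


Plotkin bound M ≤ 16; given |C| = 4 ≤ bound (satisfied).

Check applicability: 2d = 34, n = 32.
2d − n = 2 > 0, so Plotkin applies.
Compute d/(2d−n) = 17/2 ≈ 8.5000.
⌊d/(2d−n)⌋ = 8.
Plotkin bound: M ≤ 2·8 = 16.
Given |C| = 4, check: satisfied.
This |C| is below the Plotkin bound.


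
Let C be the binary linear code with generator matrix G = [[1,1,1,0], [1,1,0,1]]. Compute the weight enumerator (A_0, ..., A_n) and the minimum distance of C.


Weight distribution: A_0 = 1, A_2 = 1, A_3 = 2. Minimum distance d = 2.

Enumerate all 2^2 = 4 messages m ∈ F_2^2.
For each, compute codeword c = mG in F_2^4, then tally its weight.
  m = 00 → c = 0000, weight = 0.
  m = 10 → c = 1110, weight = 3.
  m = 01 → c = 1101, weight = 3.
  m = 11 → c = 0011, weight = 2.
Tally weights:
  weight 0: 1 codewords.
  weight 2: 1 codewords.
  weight 3: 2 codewords.
Minimum distance d = smallest w > 0 with A_w > 0 = 2.
Sanity: Σ A_w = 4 = 2^2 = 4 ✓.


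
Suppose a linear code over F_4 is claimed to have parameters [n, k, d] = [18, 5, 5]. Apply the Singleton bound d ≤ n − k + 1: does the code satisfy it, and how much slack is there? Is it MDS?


Singleton RHS = n − k + 1 = 14, slack = 9, bound satisfied, not MDS.

Singleton bound: d ≤ n − k + 1.
Here n = 18, k = 5, so n − k + 1 = 14.
Given d = 5, check d ≤ 14: YES.
Slack = (n − k + 1) − d = 9.
The code is NOT MDS (slack = 9 > 0).
Description: the claimed parameters are [18, 5, 5]_4; such a code would be non-MDS.


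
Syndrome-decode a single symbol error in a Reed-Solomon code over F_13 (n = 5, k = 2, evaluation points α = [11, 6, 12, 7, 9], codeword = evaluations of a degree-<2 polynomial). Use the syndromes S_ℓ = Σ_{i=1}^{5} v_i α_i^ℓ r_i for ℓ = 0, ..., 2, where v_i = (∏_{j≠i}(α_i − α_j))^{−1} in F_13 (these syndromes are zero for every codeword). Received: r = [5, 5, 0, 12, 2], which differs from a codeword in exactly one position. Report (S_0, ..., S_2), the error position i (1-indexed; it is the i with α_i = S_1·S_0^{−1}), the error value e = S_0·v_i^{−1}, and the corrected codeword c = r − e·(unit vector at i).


S = (12, 7, 3), error at position 2, error magnitude e = 1, c = [5, 4, 0, 12, 2].

Step 1: column multipliers v_i = (∏_{j≠i}(α_i − α_j))^{−1} mod 13.
  i = 1 (α = 11): (11−6)(11−12)(11−7)(11−9) = 5·(−1)·4·2 = −40 ≡ 12, so v_1 = 12^{−1} = 12 (mod 13).
  i = 2 (α = 6): (6−11)(6−12)(6−7)(6−9) = (−5)·(−6)·(−1)·(−3) = 90 ≡ 12, so v_2 = 12^{−1} = 12 (mod 13).
  i = 3 (α = 12): (12−11)(12−6)(12−7)(12−9) = 1·6·5·3 = 90 ≡ 12, so v_3 = 12^{−1} = 12 (mod 13).
  i = 4 (α = 7): (7−11)(7−6)(7−12)(7−9) = (−4)·1·(−5)·(−2) = −40 ≡ 12, so v_4 = 12^{−1} = 12 (mod 13).
  i = 5 (α = 9): (9−11)(9−6)(9−12)(9−7) = (−2)·3·(−3)·2 = 36 ≡ 10, so v_5 = 10^{−1} = 4 (mod 13).
  v = [12, 12, 12, 12, 4].
Step 2: syndromes of r = [5, 5, 0, 12, 2] (all sums mod 13).
  S_0 = Σ v_i r_i = 12·5 + 12·5 + 12·0 + 12·12 + 4·2 = 272 ≡ 12.
  S_1 = Σ v_i α_i r_i = 12·11·5 + 12·6·5 + 12·12·0 + 12·7·12 + 4·9·2 = 2100 ≡ 7.
  α_i^2 mod 13 = [4, 10, 1, 10, 3].
  S_2 = Σ v_i α_i^2 r_i = 12·4·5 + 12·10·5 + 12·1·0 + 12·10·12 + 4·3·2 = 2304 ≡ 3.
  S = (12, 7, 3) ≠ 0, so r is not a codeword (an error is present).
Step 3: locate the error. For a single error e at position i, S_ℓ = v_i·e·α_i^ℓ, so α_err = S_1/S_0.
  S_0^{−1} = 12^{−1} = 12 (mod 13), so α_err = 7·12 = 84 ≡ 6 = α_2. Error position i = 2.
  Consistency check: S_2/S_1 = 3·2 = 6 ≡ 6 = α_err ✓ (single-error assumption holds).
Step 4: error magnitude e = S_0/v_2 = S_0·∏_{j≠2}(α_2 − α_j) = 12·12 = 144 ≡ 1 (mod 13).
Step 5: correct position 2: c_2 = r_2 − e = 5 − 1 ≡ 4 (mod 13). Hence c = [5, 4, 0, 12, 2].
  Check: interpolating c through the α_i gives m(x) = 8 + 8·x (degree < 2) with m(α_i) = c_i for every i, so c is indeed a codeword.
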